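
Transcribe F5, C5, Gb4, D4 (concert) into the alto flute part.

Written C4 sounds as G3 on the alto flute, so concert pitches are written a perfect fourth up.
F5 gives Bb5
C5 gives F5
Gb4 gives Cb5
D4 gives G4

Bb5 F5 Cb5 G4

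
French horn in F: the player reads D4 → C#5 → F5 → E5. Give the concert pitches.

The French horn in F sounds a perfect fifth below written, so transpose each written note down a perfect fifth.
D4 becomes G3
C#5 becomes F#4
F5 becomes Bb4
E5 becomes A4

G3 F#4 Bb4 A4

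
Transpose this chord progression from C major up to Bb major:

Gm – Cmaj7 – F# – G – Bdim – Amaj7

Fm Bbmaj7 E F Adim Gmaj7

C major up to Bb major is a minor seventh; each chord root moves by that interval while the quality stays the same.
Gm: root G up a minor seventh → F, giving Fm.
Cmaj7: root C up a minor seventh → Bb, giving Bbmaj7.
F#: root F# up a minor seventh → E, giving E.
G: root G up a minor seventh → F, giving F.
Bdim: root B up a minor seventh → A, giving Adim.
Amaj7: root A up a minor seventh → G, giving Gmaj7.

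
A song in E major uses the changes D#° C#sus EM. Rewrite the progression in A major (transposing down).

G#° F#sus AM

E major down to A major is a perfect fifth; each chord root moves by that interval while the quality stays the same.
D#°: root D# down a perfect fifth → G#, giving G#°.
C#sus: root C# down a perfect fifth → F#, giving F#sus.
EM: root E down a perfect fifth → A, giving AM.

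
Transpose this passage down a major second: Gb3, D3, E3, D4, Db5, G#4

Fb3 C3 D3 C4 Cb5 F#4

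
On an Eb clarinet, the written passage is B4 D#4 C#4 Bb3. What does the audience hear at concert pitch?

The Eb clarinet sounds a minor third above written, so transpose each written note up a minor third.
B4 becomes D5
D#4 becomes F#4
C#4 becomes E4
Bb3 becomes Db4

D5 F#4 E4 Db4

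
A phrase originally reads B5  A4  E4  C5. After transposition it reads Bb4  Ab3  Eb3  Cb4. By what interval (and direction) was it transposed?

down an augmented octave

Take the first pair: B5 → Bb4. B to B spans 8 letter names, so the interval is some kind of octave.
Bb4 to B5 is 13 semitones, which makes it an augmented octave; the second version is lower, so the direction is down.
Checking another pair — C5 → Cb4 — gives the same interval.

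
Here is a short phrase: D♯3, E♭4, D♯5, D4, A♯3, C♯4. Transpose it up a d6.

Bb3 Cbb5 Bb5 Bbb4 F4 Ab4

D#3 → Bb3
Eb4 → Cbb5
D#5 → Bb5
D4 → Bbb4
A#3 → F4
C#4 → Ab4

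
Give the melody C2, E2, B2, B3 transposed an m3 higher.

Eb2 G2 D3 D4

C2 → Eb2
E2 → G2
B2 → D3
B3 → D4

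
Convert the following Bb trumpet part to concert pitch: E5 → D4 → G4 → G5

D5 C4 F4 F5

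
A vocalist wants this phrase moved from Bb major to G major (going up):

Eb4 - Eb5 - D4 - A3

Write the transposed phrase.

From Bb up to G is a major sixth; apply that to each pitch.
Eb4 -> C5
Eb5 -> C6
D4 -> B4
A3 -> F#4

C5 C6 B4 F#4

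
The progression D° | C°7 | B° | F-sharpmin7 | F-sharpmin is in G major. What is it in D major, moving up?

A° G°7 F#° C#min7 C#min

G major up to D major is a perfect fifth; each chord root moves by that interval while the quality stays the same.
D°: root D up a perfect fifth → A, giving A°.
C°7: root C up a perfect fifth → G, giving G°7.
B°: root B up a perfect fifth → F#, giving F#°.
F-sharpmin7: root F-sharp up a perfect fifth → C#, giving C#min7.
F-sharpmin: root F-sharp up a perfect fifth → C#, giving C#min.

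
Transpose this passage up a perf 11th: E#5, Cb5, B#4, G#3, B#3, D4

A#6 Fb6 E#6 C#5 E#5 G5

A perfect eleventh up from E#5 gives A#6.
Cb5: an eleventh up reaches F, and 17 semitones makes it Fb6.
B#4 up a perfect eleventh is E#6.
A perfect eleventh up from G#3 gives C#5.
A perfect eleventh up from B#3 gives E#5.
A perfect eleventh up from D4 gives G5.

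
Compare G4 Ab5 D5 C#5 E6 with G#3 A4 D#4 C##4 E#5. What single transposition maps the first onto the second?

down a diminished octave

Take the first pair: G4 → G#3. G to G spans 8 letter names, so the interval is some kind of octave.
G#3 to G4 is 11 semitones, which makes it a diminished octave; the second version is lower, so the direction is down.
Checking another pair — E6 → E#5 — gives the same interval.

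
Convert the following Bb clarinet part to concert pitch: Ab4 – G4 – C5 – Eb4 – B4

The Bb clarinet sounds a major second below written, so transpose each written note down a major second.
Ab4 to Gb4
G4 to F4
C5 to Bb4
Eb4 to Db4
B4 to A4

Gb4 F4 Bb4 Db4 A4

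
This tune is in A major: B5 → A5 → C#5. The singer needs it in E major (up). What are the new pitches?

F#6 E6 G#5

From A up to E is a perfect fifth; apply that to each pitch.
B5 becomes F#6
A5 becomes E6
C#5 becomes G#5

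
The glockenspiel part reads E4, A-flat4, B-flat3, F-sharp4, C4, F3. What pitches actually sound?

E6 Ab6 Bb5 F#6 C6 F5

The glockenspiel sounds a perfect fifteenth above written, so transpose each written note up a perfect fifteenth.
E4 -> E6
Ab4 -> Ab6
Bb3 -> Bb5
F#4 -> F#6
C4 -> C6
F3 -> F5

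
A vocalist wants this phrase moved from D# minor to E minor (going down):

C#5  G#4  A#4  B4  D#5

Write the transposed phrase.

D4 A3 B3 C4 E4

From D# down to E is a major seventh; apply that to each pitch.
C#5 → D4
G#4 → A3
A#4 → B3
B4 → C4
D#5 → E4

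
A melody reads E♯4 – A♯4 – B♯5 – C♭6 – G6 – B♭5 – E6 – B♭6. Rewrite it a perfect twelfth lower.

A#2 D#3 E#4 Fb4 C5 Eb4 A4 Eb5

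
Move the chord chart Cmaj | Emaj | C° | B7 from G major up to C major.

Fmaj Amaj F° E7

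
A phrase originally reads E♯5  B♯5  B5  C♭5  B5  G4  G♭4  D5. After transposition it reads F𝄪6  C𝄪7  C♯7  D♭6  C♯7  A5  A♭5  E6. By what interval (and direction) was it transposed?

up a major ninth

Take the first pair: E#5 → F##6. E to F spans 9 letter names, so the interval is some kind of ninth.
E#5 to F##6 is 14 semitones, which makes it a major ninth; the second version is higher, so the direction is up.
Checking another pair — D5 → E6 — gives the same interval.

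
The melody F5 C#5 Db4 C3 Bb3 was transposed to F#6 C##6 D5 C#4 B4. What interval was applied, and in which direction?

Take the first pair: F5 → F#6. F to F spans 8 letter names, so the interval is some kind of octave.
F5 to F#6 is 13 semitones, which makes it an augmented octave; the second version is higher, so the direction is up.
Checking another pair — Bb3 → B4 — gives the same interval.

up an augmented octave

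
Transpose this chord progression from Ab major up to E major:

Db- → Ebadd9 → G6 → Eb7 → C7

A- Badd9 D#6 B7 G#7

Ab major up to E major is an augmented fifth; each chord root moves by that interval while the quality stays the same.
Db-: root Db up an augmented fifth → A, giving A-.
Ebadd9: root Eb up an augmented fifth → B, giving Badd9.
G6: root G up an augmented fifth → D#, giving D#6.
Eb7: root Eb up an augmented fifth → B, giving B7.
C7: root C up an augmented fifth → G#, giving G#7.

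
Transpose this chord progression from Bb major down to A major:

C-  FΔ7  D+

B- EΔ7 C#+

Bb major down to A major is a minor second; each chord root moves by that interval while the quality stays the same.
C-: root C down a minor second → B, giving B-.
FΔ7: root F down a minor second → E, giving EΔ7.
D+: root D down a minor second → C#, giving C#+.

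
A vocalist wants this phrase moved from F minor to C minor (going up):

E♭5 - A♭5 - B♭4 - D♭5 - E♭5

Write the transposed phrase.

Bb5 Eb6 F5 Ab5 Bb5

From F up to C is a perfect fifth; apply that to each pitch.
Eb5 becomes Bb5
Ab5 becomes Eb6
Bb4 becomes F5
Db5 becomes Ab5
Eb5 becomes Bb5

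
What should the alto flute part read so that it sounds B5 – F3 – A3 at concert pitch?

The alto flute sounds a perfect fourth below written, so the written part must be a perfect fourth above concert — transpose each note up.
B5 → E6
F3 → Bb3
A3 → D4

E6 Bb3 D4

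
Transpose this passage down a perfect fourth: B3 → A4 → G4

F#3 E4 D4

B3 to F#3
A4 to E4
G4 to D4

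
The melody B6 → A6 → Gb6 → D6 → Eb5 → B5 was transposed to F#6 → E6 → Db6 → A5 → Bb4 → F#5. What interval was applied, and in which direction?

Take the first pair: B6 → F#6. B to F spans 4 letter names, so the interval is some kind of fourth.
F#6 to B6 is 5 semitones, which makes it a perfect fourth; the second version is lower, so the direction is down.
Checking another pair — B5 → F#5 — gives the same interval.

down a perfect fourth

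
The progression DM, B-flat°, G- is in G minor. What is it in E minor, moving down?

G minor down to E minor is a minor third; each chord root moves by that interval while the quality stays the same.
DM: root D down a minor third → B, giving BM.
B-flat°: root B-flat down a minor third → G, giving G°.
G-: root G down a minor third → E, giving E-.

BM G° E-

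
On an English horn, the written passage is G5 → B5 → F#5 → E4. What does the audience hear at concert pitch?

C5 E5 B4 A3

The English horn sounds a perfect fifth below written, so transpose each written note down a perfect fifth.
G5 gives C5
B5 gives E5
F#5 gives B4
E4 gives A3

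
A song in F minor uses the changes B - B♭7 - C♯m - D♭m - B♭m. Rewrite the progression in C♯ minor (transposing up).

F## F#7 G##m Am F#m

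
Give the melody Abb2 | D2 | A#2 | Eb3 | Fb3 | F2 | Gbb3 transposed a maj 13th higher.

Fb4 B3 F##4 C5 Db5 D4 Ebb5

A major thirteenth up from Abb2 gives Fb4.
D2 up a major thirteenth is B3.
A#2 up a major thirteenth is F##4.
Eb3: a thirteenth up reaches C, and 21 semitones makes it C5.
Fb3: a thirteenth up reaches D, and 21 semitones makes it Db5.
A major thirteenth up from F2 gives D4.
A major thirteenth up from Gbb3 gives Ebb5.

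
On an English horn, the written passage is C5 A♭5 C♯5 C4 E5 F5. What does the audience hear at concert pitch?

Written C4 on the English horn sounds as F3, a perfect fifth lower; apply that shift to every note.
C5 to F4
Ab5 to Db5
C#5 to F#4
C4 to F3
E5 to A4
F5 to Bb4

F4 Db5 F#4 F3 A4 Bb4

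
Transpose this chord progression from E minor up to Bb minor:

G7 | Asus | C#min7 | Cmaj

E minor up to Bb minor is a diminished fifth; each chord root moves by that interval while the quality stays the same.
G7: root G up a diminished fifth → Db, giving Db7.
Asus: root A up a diminished fifth → Eb, giving Ebsus.
C#min7: root C# up a diminished fifth → G, giving Gmin7.
Cmaj: root C up a diminished fifth → Gb, giving Gbmaj.

Db7 Ebsus Gmin7 Gbmaj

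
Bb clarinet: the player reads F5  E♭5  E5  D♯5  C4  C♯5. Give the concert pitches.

The Bb clarinet sounds a major second below written, so transpose each written note down a major second.
F5 gives Eb5
Eb5 gives Db5
E5 gives D5
D#5 gives C#5
C4 gives Bb3
C#5 gives B4

Eb5 Db5 D5 C#5 Bb3 B4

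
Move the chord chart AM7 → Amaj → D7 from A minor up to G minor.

GM7 Gmaj C7

A minor up to G minor is a minor seventh; each chord root moves by that interval while the quality stays the same.
AM7: root A up a minor seventh → G, giving GM7.
Amaj: root A up a minor seventh → G, giving Gmaj.
D7: root D up a minor seventh → C, giving C7.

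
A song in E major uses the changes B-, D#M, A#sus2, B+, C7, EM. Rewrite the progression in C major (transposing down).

E major down to C major is a major third; each chord root moves by that interval while the quality stays the same.
B-: root B down a major third → G, giving G-.
D#M: root D# down a major third → B, giving BM.
A#sus2: root A# down a major third → F#, giving F#sus2.
B+: root B down a major third → G, giving G+.
C7: root C down a major third → Ab, giving Ab7.
EM: root E down a major third → C, giving CM.

G- BM F#sus2 G+ Ab7 CM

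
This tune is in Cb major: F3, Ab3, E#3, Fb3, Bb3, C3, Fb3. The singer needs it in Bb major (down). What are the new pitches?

Cb major to Bb major down is a minor second, so every note moves down by that interval.
F3 → E3
Ab3 → G3
E#3 → D##3
Fb3 → Eb3
Bb3 → A3
C3 → B2
Fb3 → Eb3

E3 G3 D##3 Eb3 A3 B2 Eb3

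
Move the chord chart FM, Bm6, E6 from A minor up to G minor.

EbM Am6 D6

A minor up to G minor is a minor seventh; each chord root moves by that interval while the quality stays the same.
FM: root F up a minor seventh → Eb, giving EbM.
Bm6: root B up a minor seventh → A, giving Am6.
E6: root E up a minor seventh → D, giving D6.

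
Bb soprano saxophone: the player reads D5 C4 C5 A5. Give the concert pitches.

C5 Bb3 Bb4 G5

The Bb soprano saxophone sounds a major second below written, so transpose each written note down a major second.
D5 becomes C5
C4 becomes Bb3
C5 becomes Bb4
A5 becomes G5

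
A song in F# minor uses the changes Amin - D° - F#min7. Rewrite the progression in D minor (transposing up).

Fmin Bb° Dmin7

F# minor up to D minor is a minor sixth; each chord root moves by that interval while the quality stays the same.
Amin: root A up a minor sixth → F, giving Fmin.
D°: root D up a minor sixth → Bb, giving Bb°.
F#min7: root F# up a minor sixth → D, giving Dmin7.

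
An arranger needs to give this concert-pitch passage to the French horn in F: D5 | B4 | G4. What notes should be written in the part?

A5 F#5 D5

The French horn in F sounds a perfect fifth below written, so the written part must be a perfect fifth above concert — transpose each note up.
D5 -> A5
B4 -> F#5
G4 -> D5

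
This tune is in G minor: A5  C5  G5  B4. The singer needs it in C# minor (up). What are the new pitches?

G minor to C# minor up is an augmented fourth, so every note moves up by that interval.
A5 → D#6
C5 → F#5
G5 → C#6
B4 → E#5

D#6 F#5 C#6 E#5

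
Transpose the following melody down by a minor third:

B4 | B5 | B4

G#4 G#5 G#4

A minor third down from B4 gives G#4.
A minor third down from B5 gives G#5.
A minor third down from B4 gives G#4.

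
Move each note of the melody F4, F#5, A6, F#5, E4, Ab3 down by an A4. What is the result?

F4 gives Cb4
F#5 gives C5
A6 gives Eb6
F#5 gives C5
E4 gives Bb3
Ab3 gives Ebb3

Cb4 C5 Eb6 C5 Bb3 Ebb3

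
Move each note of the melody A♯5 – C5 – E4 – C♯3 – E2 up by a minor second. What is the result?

B5 Db5 F4 D3 F2

A#5 -> B5
C5 -> Db5
E4 -> F4
C#3 -> D3
E2 -> F2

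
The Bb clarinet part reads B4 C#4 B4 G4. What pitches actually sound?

A4 B3 A4 F4

Written C4 on the Bb clarinet sounds as Bb3, a major second lower; apply that shift to every note.
B4 → A4
C#4 → B3
B4 → A4
G4 → F4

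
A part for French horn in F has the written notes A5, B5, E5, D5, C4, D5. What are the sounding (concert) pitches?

D5 E5 A4 G4 F3 G4

The French horn in F sounds a perfect fifth below written, so transpose each written note down a perfect fifth.
A5 gives D5
B5 gives E5
E5 gives A4
D5 gives G4
C4 gives F3
D5 gives G4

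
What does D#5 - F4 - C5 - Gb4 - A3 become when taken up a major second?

D#5 gives E#5
F4 gives G4
C5 gives D5
Gb4 gives Ab4
A3 gives B3

E#5 G4 D5 Ab4 B3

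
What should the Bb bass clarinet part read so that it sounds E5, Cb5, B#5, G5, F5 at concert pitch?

Written C4 sounds as Bb2 on the Bb bass clarinet, so concert pitches are written a major ninth up.
E5 → F#6
Cb5 → Db6
B#5 → C##7
G5 → A6
F5 → G6

F#6 Db6 C##7 A6 G6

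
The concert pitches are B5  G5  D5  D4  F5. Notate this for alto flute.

E6 C6 G5 G4 Bb5

Written C4 sounds as G3 on the alto flute, so concert pitches are written a perfect fourth up.
B5 -> E6
G5 -> C6
D5 -> G5
D4 -> G4
F5 -> Bb5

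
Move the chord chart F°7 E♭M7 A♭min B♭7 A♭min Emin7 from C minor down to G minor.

C°7 BbM7 Ebmin F7 Ebmin Bmin7

C minor down to G minor is a perfect fourth; each chord root moves by that interval while the quality stays the same.
F°7: root F down a perfect fourth → C, giving C°7.
E♭M7: root E♭ down a perfect fourth → Bb, giving BbM7.
A♭min: root A♭ down a perfect fourth → Eb, giving Ebmin.
B♭7: root B♭ down a perfect fourth → F, giving F7.
A♭min: root A♭ down a perfect fourth → Eb, giving Ebmin.
Emin7: root E down a perfect fourth → B, giving Bmin7.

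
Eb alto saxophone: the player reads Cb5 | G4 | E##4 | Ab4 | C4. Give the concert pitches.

Ebb4 Bb3 G##3 Cb4 Eb3

The Eb alto saxophone sounds a major sixth below written, so transpose each written note down a major sixth.
Cb5 to Ebb4
G4 to Bb3
E##4 to G##3
Ab4 to Cb4
C4 to Eb3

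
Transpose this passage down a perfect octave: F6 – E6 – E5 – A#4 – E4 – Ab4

F5 E5 E4 A#3 E3 Ab3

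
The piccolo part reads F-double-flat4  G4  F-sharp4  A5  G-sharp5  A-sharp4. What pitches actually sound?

Written C4 on the piccolo sounds as C5, a perfect octave higher; apply that shift to every note.
Fbb4 -> Fbb5
G4 -> G5
F#4 -> F#5
A5 -> A6
G#5 -> G#6
A#4 -> A#5

Fbb5 G5 F#5 A6 G#6 A#5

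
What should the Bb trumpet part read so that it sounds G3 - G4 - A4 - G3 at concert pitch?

A3 A4 B4 A3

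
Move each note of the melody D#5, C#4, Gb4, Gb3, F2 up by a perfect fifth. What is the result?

D#5 becomes A#5
C#4 becomes G#4
Gb4 becomes Db5
Gb3 becomes Db4
F2 becomes C3

A#5 G#4 Db5 Db4 C3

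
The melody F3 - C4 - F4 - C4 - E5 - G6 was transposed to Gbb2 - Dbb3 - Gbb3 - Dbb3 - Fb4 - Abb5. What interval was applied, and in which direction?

From F3 to Gbb2 is 7 letter names — a seventh of some quality.
Gbb2 to F3 is 12 semitones, which makes it an augmented seventh; the second version is lower, so the direction is down.
Checking another pair — G6 → Abb5 — gives the same interval.

down an augmented seventh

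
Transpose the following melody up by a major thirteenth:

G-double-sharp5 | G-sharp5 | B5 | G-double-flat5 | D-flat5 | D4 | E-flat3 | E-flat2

E##7 E#7 G#7 Ebb7 Bb6 B5 C5 C4

G##5 gives E##7
G#5 gives E#7
B5 gives G#7
Gbb5 gives Ebb7
Db5 gives Bb6
D4 gives B5
Eb3 gives C5
Eb2 gives C4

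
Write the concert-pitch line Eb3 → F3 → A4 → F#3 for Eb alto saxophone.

C4 D4 F#5 D#4

The Eb alto saxophone sounds a major sixth below written, so the written part must be a major sixth above concert — transpose each note up.
Eb3 becomes C4
F3 becomes D4
A4 becomes F#5
F#3 becomes D#4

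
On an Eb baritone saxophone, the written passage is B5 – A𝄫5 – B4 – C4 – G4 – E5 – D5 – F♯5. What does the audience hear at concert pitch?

D4 Cbb4 D3 Eb2 Bb2 G3 F3 A3

The Eb baritone saxophone sounds a major thirteenth below written, so transpose each written note down a major thirteenth.
B5 becomes D4
Abb5 becomes Cbb4
B4 becomes D3
C4 becomes Eb2
G4 becomes Bb2
E5 becomes G3
D5 becomes F3
F#5 becomes A3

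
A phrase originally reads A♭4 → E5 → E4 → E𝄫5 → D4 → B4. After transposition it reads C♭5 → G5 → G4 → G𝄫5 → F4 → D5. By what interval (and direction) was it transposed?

From Ab4 to Cb5 is 3 letter names — a third of some quality.
Ab4 to Cb5 is 3 semitones, which makes it a minor third; the second version is higher, so the direction is up.
Checking another pair — B4 → D5 — gives the same interval.

up a minor third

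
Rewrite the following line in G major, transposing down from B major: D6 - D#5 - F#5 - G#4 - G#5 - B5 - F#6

B major to G major down is a major third, so every note moves down by that interval.
D6 gives Bb5
D#5 gives B4
F#5 gives D5
G#4 gives E4
G#5 gives E5
B5 gives G5
F#6 gives D6

Bb5 B4 D5 E4 E5 G5 D6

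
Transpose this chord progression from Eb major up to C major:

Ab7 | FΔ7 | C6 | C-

Eb major up to C major is a major sixth; each chord root moves by that interval while the quality stays the same.
Ab7: root Ab up a major sixth → F, giving F7.
FΔ7: root F up a major sixth → D, giving DΔ7.
C6: root C up a major sixth → A, giving A6.
C-: root C up a major sixth → A, giving A-.

F7 DΔ7 A6 A-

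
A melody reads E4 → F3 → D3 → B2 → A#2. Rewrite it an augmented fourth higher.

A#4 B3 G#3 E#3 D##3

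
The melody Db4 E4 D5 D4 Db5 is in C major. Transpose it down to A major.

Bb3 C#4 B4 B3 Bb4

C major to A major down is a minor third, so every note moves down by that interval.
Db4 → Bb3
E4 → C#4
D5 → B4
D4 → B3
Db5 → Bb4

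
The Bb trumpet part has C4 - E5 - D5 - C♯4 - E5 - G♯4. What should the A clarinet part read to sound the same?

Db4 F5 Eb5 D4 F5 A4

First find concert pitch: the Bb trumpet sounds a major second below written, so C4 E5 D5 C♯4 E5 G♯4 sounds Bb3 D5 C5 B3 D5 F#4.
Then write for A clarinet: it sounds a minor third below written, so the part must be a minor third above concert.
Bb3 → Db4
D5 → F5
C5 → Eb5
B3 → D4
D5 → F5
F#4 → A4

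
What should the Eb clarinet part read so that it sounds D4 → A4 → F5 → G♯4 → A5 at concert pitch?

Written C4 sounds as Eb4 on the Eb clarinet, so concert pitches are written a minor third down.
D4 to B3
A4 to F#4
F5 to D5
G#4 to E#4
A5 to F#5

B3 F#4 D5 E#4 F#5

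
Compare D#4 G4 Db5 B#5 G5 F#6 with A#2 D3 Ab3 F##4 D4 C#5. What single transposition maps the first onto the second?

down a perfect eleventh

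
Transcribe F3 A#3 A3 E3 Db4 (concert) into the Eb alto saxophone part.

D4 F##4 F#4 C#4 Bb4

The Eb alto saxophone sounds a major sixth below written, so the written part must be a major sixth above concert — transpose each note up.
F3 gives D4
A#3 gives F##4
A3 gives F#4
E3 gives C#4
Db4 gives Bb4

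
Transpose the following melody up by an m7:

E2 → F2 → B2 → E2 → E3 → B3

D3 Eb3 A3 D3 D4 A4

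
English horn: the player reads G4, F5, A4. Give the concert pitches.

C4 Bb4 D4

The English horn sounds a perfect fifth below written, so transpose each written note down a perfect fifth.
G4 → C4
F5 → Bb4
A4 → D4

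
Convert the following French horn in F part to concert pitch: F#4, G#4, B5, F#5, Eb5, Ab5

The French horn in F sounds a perfect fifth below written, so transpose each written note down a perfect fifth.
F#4 → B3
G#4 → C#4
B5 → E5
F#5 → B4
Eb5 → Ab4
Ab5 → Db5

B3 C#4 E5 B4 Ab4 Db5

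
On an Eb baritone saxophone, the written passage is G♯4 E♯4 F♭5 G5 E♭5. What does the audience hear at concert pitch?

The Eb baritone saxophone sounds a major thirteenth below written, so transpose each written note down a major thirteenth.
G#4 → B2
E#4 → G#2
Fb5 → Abb3
G5 → Bb3
Eb5 → Gb3

B2 G#2 Abb3 Bb3 Gb3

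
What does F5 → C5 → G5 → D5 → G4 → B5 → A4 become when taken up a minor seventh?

Eb6 Bb5 F6 C6 F5 A6 G5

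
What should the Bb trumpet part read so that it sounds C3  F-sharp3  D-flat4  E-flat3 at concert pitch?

The Bb trumpet sounds a major second below written, so the written part must be a major second above concert — transpose each note up.
C3 → D3
F#3 → G#3
Db4 → Eb4
Eb3 → F3

D3 G#3 Eb4 F3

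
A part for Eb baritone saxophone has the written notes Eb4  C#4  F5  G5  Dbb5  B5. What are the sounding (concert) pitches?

Gb2 E2 Ab3 Bb3 Fbb3 D4

Written C4 on the Eb baritone saxophone sounds as Eb2, a major thirteenth lower; apply that shift to every note.
Eb4 → Gb2
C#4 → E2
F5 → Ab3
G5 → Bb3
Dbb5 → Fbb3
B5 → D4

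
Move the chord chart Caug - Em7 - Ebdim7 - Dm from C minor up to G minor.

Gaug Bm7 Bbdim7 Am

C minor up to G minor is a perfect fifth; each chord root moves by that interval while the quality stays the same.
Caug: root C up a perfect fifth → G, giving Gaug.
Em7: root E up a perfect fifth → B, giving Bm7.
Ebdim7: root Eb up a perfect fifth → Bb, giving Bbdim7.
Dm: root D up a perfect fifth → A, giving Am.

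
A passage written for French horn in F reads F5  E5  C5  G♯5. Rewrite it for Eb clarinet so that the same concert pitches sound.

G4 F#4 D4 A#4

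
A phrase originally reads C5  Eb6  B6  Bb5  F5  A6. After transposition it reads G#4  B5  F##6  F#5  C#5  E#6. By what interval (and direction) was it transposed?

From C5 to G#4 is 4 letter names — a fourth of some quality.
G#4 to C5 is 4 semitones, which makes it a diminished fourth; the second version is lower, so the direction is down.
Checking another pair — A6 → E#6 — gives the same interval.

down a diminished fourth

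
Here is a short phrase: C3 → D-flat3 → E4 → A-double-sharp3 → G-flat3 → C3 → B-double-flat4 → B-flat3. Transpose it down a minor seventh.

A minor seventh down from C3 gives D2.
Db3: a seventh down reaches E, and 10 semitones makes it Eb2.
A minor seventh down from E4 gives F#3.
A##3: a seventh down reaches B, and 10 semitones makes it B##2.
Gb3 down a minor seventh is Ab2.
A minor seventh down from C3 gives D2.
A minor seventh down from Bbb4 gives Cb4.
Bb3 down a minor seventh is C3.

D2 Eb2 F#3 B##2 Ab2 D2 Cb4 C3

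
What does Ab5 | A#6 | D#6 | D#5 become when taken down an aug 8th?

Ab5 to Abb4
A#6 to A5
D#6 to D5
D#5 to D4

Abb4 A5 D5 D4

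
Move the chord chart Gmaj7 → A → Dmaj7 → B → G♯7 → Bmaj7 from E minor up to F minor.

E minor up to F minor is a minor second; each chord root moves by that interval while the quality stays the same.
Gmaj7: root G up a minor second → Ab, giving Abmaj7.
A: root A up a minor second → Bb, giving Bb.
Dmaj7: root D up a minor second → Eb, giving Ebmaj7.
B: root B up a minor second → C, giving C.
G♯7: root G♯ up a minor second → A, giving A7.
Bmaj7: root B up a minor second → C, giving Cmaj7.

Abmaj7 Bb Ebmaj7 C A7 Cmaj7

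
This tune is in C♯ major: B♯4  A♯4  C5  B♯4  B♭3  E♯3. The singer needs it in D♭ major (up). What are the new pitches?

C5 Bb4 Dbb5 C5 Cbb4 F3

C♯ major to D♭ major up is a diminished second, so every note moves up by that interval.
B#4 → C5
A#4 → Bb4
C5 → Dbb5
B#4 → C5
Bb3 → Cbb4
E#3 → F3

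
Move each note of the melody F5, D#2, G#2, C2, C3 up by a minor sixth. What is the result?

F5: a sixth up reaches D, and 8 semitones makes it Db6.
A minor sixth up from D#2 gives B2.
G#2: a sixth up reaches E, and 8 semitones makes it E3.
C2 up a minor sixth is Ab2.
A minor sixth up from C3 gives Ab3.

Db6 B2 E3 Ab2 Ab3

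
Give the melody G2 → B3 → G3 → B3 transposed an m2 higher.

Ab2 C4 Ab3 C4

G2 -> Ab2
B3 -> C4
G3 -> Ab3
B3 -> C4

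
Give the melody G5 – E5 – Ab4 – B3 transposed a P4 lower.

G5 → D5
E5 → B4
Ab4 → Eb4
B3 → F#3

D5 B4 Eb4 F#3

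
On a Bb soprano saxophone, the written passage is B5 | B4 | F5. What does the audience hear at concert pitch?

The Bb soprano saxophone sounds a major second below written, so transpose each written note down a major second.
B5 gives A5
B4 gives A4
F5 gives Eb5

A5 A4 Eb5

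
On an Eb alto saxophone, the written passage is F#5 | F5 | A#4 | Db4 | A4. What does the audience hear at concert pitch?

Written C4 on the Eb alto saxophone sounds as Eb3, a major sixth lower; apply that shift to every note.
F#5 becomes A4
F5 becomes Ab4
A#4 becomes C#4
Db4 becomes Fb3
A4 becomes C4

A4 Ab4 C#4 Fb3 C4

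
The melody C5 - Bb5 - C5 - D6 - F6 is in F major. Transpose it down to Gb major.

Db4 Cb5 Db4 Eb5 Gb5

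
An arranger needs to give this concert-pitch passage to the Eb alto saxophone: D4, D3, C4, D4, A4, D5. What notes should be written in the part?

B4 B3 A4 B4 F#5 B5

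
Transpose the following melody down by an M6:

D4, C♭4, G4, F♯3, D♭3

F3 Ebb3 Bb3 A2 Fb2

D4: a sixth down reaches F, and 9 semitones makes it F3.
Cb4: a sixth down reaches E, and 9 semitones makes it Ebb3.
G4: a sixth down reaches B, and 9 semitones makes it Bb3.
A major sixth down from F#3 gives A2.
Db3 down a major sixth is Fb2.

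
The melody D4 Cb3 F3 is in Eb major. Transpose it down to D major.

C#4 Bb2 E3

Eb major to D major down is a minor second, so every note moves down by that interval.
D4 becomes C#4
Cb3 becomes Bb2
F3 becomes E3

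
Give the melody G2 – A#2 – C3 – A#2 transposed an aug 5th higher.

D#3 E##3 G#3 E##3

An augmented fifth up from G2 gives D#3.
An augmented fifth up from A#2 gives E##3.
C3 up an augmented fifth is G#3.
A#2: a fifth up reaches E, and 8 semitones makes it E##3.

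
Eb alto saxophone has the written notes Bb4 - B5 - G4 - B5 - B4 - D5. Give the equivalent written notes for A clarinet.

Fb4 F5 Db4 F5 F4 Ab4

First find concert pitch: the Eb alto saxophone sounds a major sixth below written, so Bb4 B5 G4 B5 B4 D5 sounds Db4 D5 Bb3 D5 D4 F4.
Then write for A clarinet: it sounds a minor third below written, so the part must be a minor third above concert.
Db4 → Fb4
D5 → F5
Bb3 → Db4
D5 → F5
D4 → F4
F4 → Ab4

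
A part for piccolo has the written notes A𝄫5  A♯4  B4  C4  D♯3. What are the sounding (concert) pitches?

Written C4 on the piccolo sounds as C5, a perfect octave higher; apply that shift to every note.
Abb5 → Abb6
A#4 → A#5
B4 → B5
C4 → C5
D#3 → D#4

Abb6 A#5 B5 C5 D#4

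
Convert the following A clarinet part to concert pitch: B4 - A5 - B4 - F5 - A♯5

Written C4 on the A clarinet sounds as A3, a minor third lower; apply that shift to every note.
B4 gives G#4
A5 gives F#5
B4 gives G#4
F5 gives D5
A#5 gives F##5

G#4 F#5 G#4 D5 F##5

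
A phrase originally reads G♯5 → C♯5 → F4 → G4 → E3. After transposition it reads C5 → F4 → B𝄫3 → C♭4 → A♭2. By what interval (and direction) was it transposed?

down an augmented fifth

Take the first pair: G#5 → C5. G to C spans 5 letter names, so the interval is some kind of fifth.
C5 to G#5 is 8 semitones, which makes it an augmented fifth; the second version is lower, so the direction is down.
Checking another pair — E3 → Ab2 — gives the same interval.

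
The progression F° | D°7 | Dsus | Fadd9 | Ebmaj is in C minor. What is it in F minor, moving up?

C minor up to F minor is a perfect fourth; each chord root moves by that interval while the quality stays the same.
F°: root F up a perfect fourth → Bb, giving Bb°.
D°7: root D up a perfect fourth → G, giving G°7.
Dsus: root D up a perfect fourth → G, giving Gsus.
Fadd9: root F up a perfect fourth → Bb, giving Bbadd9.
Ebmaj: root Eb up a perfect fourth → Ab, giving Abmaj.

Bb° G°7 Gsus Bbadd9 Abmaj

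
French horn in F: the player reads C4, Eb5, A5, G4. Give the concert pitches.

F3 Ab4 D5 C4

The French horn in F sounds a perfect fifth below written, so transpose each written note down a perfect fifth.
C4 → F3
Eb5 → Ab4
A5 → D5
G4 → C4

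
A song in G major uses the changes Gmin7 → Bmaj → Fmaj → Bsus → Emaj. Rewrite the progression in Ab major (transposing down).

G major down to Ab major is a major seventh; each chord root moves by that interval while the quality stays the same.
Gmin7: root G down a major seventh → Ab, giving Abmin7.
Bmaj: root B down a major seventh → C, giving Cmaj.
Fmaj: root F down a major seventh → Gb, giving Gbmaj.
Bsus: root B down a major seventh → C, giving Csus.
Emaj: root E down a major seventh → F, giving Fmaj.

Abmin7 Cmaj Gbmaj Csus Fmaj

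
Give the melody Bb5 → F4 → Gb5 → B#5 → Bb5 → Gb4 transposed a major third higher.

A major third up from Bb5 gives D6.
F4: a third up reaches A, and 4 semitones makes it A4.
A major third up from Gb5 gives Bb5.
B#5: a third up reaches D, and 4 semitones makes it D##6.
Bb5: a third up reaches D, and 4 semitones makes it D6.
A major third up from Gb4 gives Bb4.

D6 A4 Bb5 D##6 D6 Bb4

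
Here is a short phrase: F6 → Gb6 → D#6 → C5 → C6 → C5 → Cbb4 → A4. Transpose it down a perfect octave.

F6 becomes F5
Gb6 becomes Gb5
D#6 becomes D#5
C5 becomes C4
C6 becomes C5
C5 becomes C4
Cbb4 becomes Cbb3
A4 becomes A3

F5 Gb5 D#5 C4 C5 C4 Cbb3 A3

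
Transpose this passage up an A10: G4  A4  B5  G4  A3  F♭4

B#5 C##6 D##7 B#5 C##5 A5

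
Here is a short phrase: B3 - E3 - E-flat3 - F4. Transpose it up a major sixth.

B3: a sixth up reaches G, and 9 semitones makes it G#4.
E3: a sixth up reaches C, and 9 semitones makes it C#4.
Eb3 up a major sixth is C4.
F4 up a major sixth is D5.

G#4 C#4 C4 D5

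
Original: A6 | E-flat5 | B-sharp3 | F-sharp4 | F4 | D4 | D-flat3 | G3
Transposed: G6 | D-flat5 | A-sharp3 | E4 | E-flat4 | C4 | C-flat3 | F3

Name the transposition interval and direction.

down a major second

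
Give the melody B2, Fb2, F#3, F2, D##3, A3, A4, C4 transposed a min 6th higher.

A minor sixth up from B2 gives G3.
A minor sixth up from Fb2 gives Dbb3.
A minor sixth up from F#3 gives D4.
A minor sixth up from F2 gives Db3.
D##3 up a minor sixth is B#3.
A minor sixth up from A3 gives F4.
A minor sixth up from A4 gives F5.
C4: a sixth up reaches A, and 8 semitones makes it Ab4.

G3 Dbb3 D4 Db3 B#3 F4 F5 Ab4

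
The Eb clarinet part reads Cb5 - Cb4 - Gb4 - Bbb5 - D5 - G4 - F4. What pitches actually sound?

Ebb5 Ebb4 Bbb4 Dbb6 F5 Bb4 Ab4

Written C4 on the Eb clarinet sounds as Eb4, a minor third higher; apply that shift to every note.
Cb5 → Ebb5
Cb4 → Ebb4
Gb4 → Bbb4
Bbb5 → Dbb6
D5 → F5
G4 → Bb4
F4 → Ab4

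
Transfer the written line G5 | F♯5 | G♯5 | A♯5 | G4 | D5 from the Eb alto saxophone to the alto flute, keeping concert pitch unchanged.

First find concert pitch: the Eb alto saxophone sounds a major sixth below written, so G5 F♯5 G♯5 A♯5 G4 D5 sounds Bb4 A4 B4 C#5 Bb3 F4.
Then write for alto flute: it sounds a perfect fourth below written, so the part must be a perfect fourth above concert.
Bb4 → Eb5
A4 → D5
B4 → E5
C#5 → F#5
Bb3 → Eb4
F4 → Bb4

Eb5 D5 E5 F#5 Eb4 Bb4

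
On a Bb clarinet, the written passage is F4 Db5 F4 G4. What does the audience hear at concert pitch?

The Bb clarinet sounds a major second below written, so transpose each written note down a major second.
F4 → Eb4
Db5 → Cb5
F4 → Eb4
G4 → F4

Eb4 Cb5 Eb4 F4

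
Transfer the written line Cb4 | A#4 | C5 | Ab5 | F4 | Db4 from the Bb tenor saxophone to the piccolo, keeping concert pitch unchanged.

First find concert pitch: the Bb tenor saxophone sounds a major ninth below written, so Cb4 A#4 C5 Ab5 F4 Db4 sounds Bbb2 G#3 Bb3 Gb4 Eb3 Cb3.
Then write for piccolo: it sounds a perfect octave above written, so the part must be a perfect octave below concert.
Bbb2 → Bbb1
G#3 → G#2
Bb3 → Bb2
Gb4 → Gb3
Eb3 → Eb2
Cb3 → Cb2

Bbb1 G#2 Bb2 Gb3 Eb2 Cb2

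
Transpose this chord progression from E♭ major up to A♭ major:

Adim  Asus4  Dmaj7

Ddim Dsus4 Gmaj7

E♭ major up to A♭ major is a perfect fourth; each chord root moves by that interval while the quality stays the same.
Adim: root A up a perfect fourth → D, giving Ddim.
Asus4: root A up a perfect fourth → D, giving Dsus4.
Dmaj7: root D up a perfect fourth → G, giving Gmaj7.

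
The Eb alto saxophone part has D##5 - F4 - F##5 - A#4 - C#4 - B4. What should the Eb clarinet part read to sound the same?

First find concert pitch: the Eb alto saxophone sounds a major sixth below written, so D##5 F4 F##5 A#4 C#4 B4 sounds F##4 Ab3 A#4 C#4 E3 D4.
Then write for Eb clarinet: it sounds a minor third above written, so the part must be a minor third below concert.
F##4 → D##4
Ab3 → F3
A#4 → F##4
C#4 → A#3
E3 → C#3
D4 → B3

D##4 F3 F##4 A#3 C#3 B3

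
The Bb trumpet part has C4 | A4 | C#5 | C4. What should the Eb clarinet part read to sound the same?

G3 E4 G#4 G3

First find concert pitch: the Bb trumpet sounds a major second below written, so C4 A4 C#5 C4 sounds Bb3 G4 B4 Bb3.
Then write for Eb clarinet: it sounds a minor third above written, so the part must be a minor third below concert.
Bb3 → G3
G4 → E4
B4 → G#4
Bb3 → G3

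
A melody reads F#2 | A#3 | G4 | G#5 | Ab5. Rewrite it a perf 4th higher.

B2 D#4 C5 C#6 Db6

A perfect fourth up from F#2 gives B2.
A#3: a fourth up reaches D, and 5 semitones makes it D#4.
G4: a fourth up reaches C, and 5 semitones makes it C5.
G#5: a fourth up reaches C, and 5 semitones makes it C#6.
Ab5 up a perfect fourth is Db6.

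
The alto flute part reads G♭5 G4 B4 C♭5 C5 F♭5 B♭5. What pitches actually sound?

Db5 D4 F#4 Gb4 G4 Cb5 F5

Written C4 on the alto flute sounds as G3, a perfect fourth lower; apply that shift to every note.
Gb5 gives Db5
G4 gives D4
B4 gives F#4
Cb5 gives Gb4
C5 gives G4
Fb5 gives Cb5
Bb5 gives F5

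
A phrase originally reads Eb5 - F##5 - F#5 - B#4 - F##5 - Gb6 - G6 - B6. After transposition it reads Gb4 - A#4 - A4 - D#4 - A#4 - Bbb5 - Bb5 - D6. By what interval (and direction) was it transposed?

Take the first pair: Eb5 → Gb4. E to G spans 6 letter names, so the interval is some kind of sixth.
Gb4 to Eb5 is 9 semitones, which makes it a major sixth; the second version is lower, so the direction is down.
Checking another pair — B6 → D6 — gives the same interval.

down a major sixth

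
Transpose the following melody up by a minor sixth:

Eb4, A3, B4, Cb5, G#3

Cb5 F4 G5 Abb5 E4

Eb4 up a minor sixth is Cb5.
A3: a sixth up reaches F, and 8 semitones makes it F4.
A minor sixth up from B4 gives G5.
Cb5: a sixth up reaches A, and 8 semitones makes it Abb5.
A minor sixth up from G#3 gives E4.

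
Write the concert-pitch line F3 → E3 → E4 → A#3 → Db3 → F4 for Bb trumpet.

G3 F#3 F#4 B#3 Eb3 G4

The Bb trumpet sounds a major second below written, so the written part must be a major second above concert — transpose each note up.
F3 becomes G3
E3 becomes F#3
E4 becomes F#4
A#3 becomes B#3
Db3 becomes Eb3
F4 becomes G4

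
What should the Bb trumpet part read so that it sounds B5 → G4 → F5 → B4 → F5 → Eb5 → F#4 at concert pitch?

C#6 A4 G5 C#5 G5 F5 G#4

The Bb trumpet sounds a major second below written, so the written part must be a major second above concert — transpose each note up.
B5 gives C#6
G4 gives A4
F5 gives G5
B4 gives C#5
F5 gives G5
Eb5 gives F5
F#4 gives G#4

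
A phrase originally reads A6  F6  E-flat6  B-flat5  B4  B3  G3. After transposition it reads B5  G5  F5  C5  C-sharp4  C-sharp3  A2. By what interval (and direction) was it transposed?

down a minor seventh

From A6 to B5 is 7 letter names — a seventh of some quality.
B5 to A6 is 10 semitones, which makes it a minor seventh; the second version is lower, so the direction is down.
Checking another pair — G3 → A2 — gives the same interval.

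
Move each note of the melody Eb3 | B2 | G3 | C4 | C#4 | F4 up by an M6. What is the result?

A major sixth up from Eb3 gives C4.
A major sixth up from B2 gives G#3.
G3: a sixth up reaches E, and 9 semitones makes it E4.
A major sixth up from C4 gives A4.
C#4 up a major sixth is A#4.
F4: a sixth up reaches D, and 9 semitones makes it D5.

C4 G#3 E4 A4 A#4 D5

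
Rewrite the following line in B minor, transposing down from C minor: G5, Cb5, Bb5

F#5 Bb4 A5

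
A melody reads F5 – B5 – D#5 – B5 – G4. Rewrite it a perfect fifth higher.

A perfect fifth up from F5 gives C6.
B5: a fifth up reaches F, and 7 semitones makes it F#6.
D#5: a fifth up reaches A, and 7 semitones makes it A#5.
A perfect fifth up from B5 gives F#6.
A perfect fifth up from G4 gives D5.

C6 F#6 A#5 F#6 D5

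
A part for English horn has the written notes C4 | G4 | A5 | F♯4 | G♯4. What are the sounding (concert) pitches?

F3 C4 D5 B3 C#4

Written C4 on the English horn sounds as F3, a perfect fifth lower; apply that shift to every note.
C4 gives F3
G4 gives C4
A5 gives D5
F#4 gives B3
G#4 gives C#4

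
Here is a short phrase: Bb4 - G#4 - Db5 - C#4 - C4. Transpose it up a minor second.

A minor second up from Bb4 gives Cb5.
G#4: a second up reaches A, and 1 semitone makes it A4.
Db5 up a minor second is Ebb5.
C#4: a second up reaches D, and 1 semitone makes it D4.
C4: a second up reaches D, and 1 semitone makes it Db4.

Cb5 A4 Ebb5 D4 Db4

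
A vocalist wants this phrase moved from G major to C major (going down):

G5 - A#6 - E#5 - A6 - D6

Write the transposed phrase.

From G down to C is a perfect fifth; apply that to each pitch.
G5 becomes C5
A#6 becomes D#6
E#5 becomes A#4
A6 becomes D6
D6 becomes G5

C5 D#6 A#4 D6 G5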